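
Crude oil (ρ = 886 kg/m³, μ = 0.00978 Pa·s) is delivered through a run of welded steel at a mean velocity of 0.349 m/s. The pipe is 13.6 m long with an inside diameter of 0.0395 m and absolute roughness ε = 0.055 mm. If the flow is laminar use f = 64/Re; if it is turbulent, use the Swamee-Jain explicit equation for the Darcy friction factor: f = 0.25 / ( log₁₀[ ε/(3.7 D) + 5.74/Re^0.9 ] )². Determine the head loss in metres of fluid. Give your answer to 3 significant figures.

Reynolds number Re = ρVD/μ = 886 · 0.349 · 0.0395 / 0.00978 = 1249.
Re < 2300 → laminar flow, so f = 64/Re = 64/1249 = 0.05125 (the turbulent correlation is not needed).
Darcy-Weisbach: ΔP = f(L/D)(ρV²/2) = 0.05125·(13.6/0.0395)·(886·0.349²/2) = 0.05125·344.3·53.96 = 952 Pa.
Head loss h_f = ΔP/(ρg) = 952/(886·9.81) = 0.110 m.

h_f ≈ 0.110 m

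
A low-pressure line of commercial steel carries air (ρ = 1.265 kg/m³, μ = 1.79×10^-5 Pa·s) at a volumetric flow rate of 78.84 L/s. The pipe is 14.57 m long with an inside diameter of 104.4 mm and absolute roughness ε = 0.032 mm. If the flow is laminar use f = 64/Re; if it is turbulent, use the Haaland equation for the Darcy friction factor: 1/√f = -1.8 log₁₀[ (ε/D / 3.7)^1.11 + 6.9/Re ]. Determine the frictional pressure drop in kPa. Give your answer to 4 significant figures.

ΔP ≈ 0.1533 kPa

Q = 78.84 L/s = 78.84/1000 = 0.07884 m³/s.
Cross-sectional area A = πD²/4 = π(0.1044)²/4 = 0.00856 m²; mean velocity V = Q/A = 0.07884/0.00856 = 9.21 m/s.
Reynolds number Re = ρVD/μ = 1.265 · 9.21 · 0.1044 / 1.79e-05 = 6.795e+04.
Re > 4000 → turbulent. Relative roughness ε/D = 3.2e-05/0.1044 = 0.000307. Haaland: 1/√f = -1.8 log₁₀[(0.000307/3.7)^1.11 + 6.9/6.795e+04] = -1.8 log₁₀[2.95e-05 + 0.000102] = 6.989, so f = 0.02047.
Darcy-Weisbach: ΔP = f(L/D)(ρV²/2) = 0.02047·(14.57/0.1044)·(1.265·9.21²/2) = 0.02047·139.6·53.65 = 153.3 Pa.
ΔP = 153.3 Pa = 0.1533 kPa.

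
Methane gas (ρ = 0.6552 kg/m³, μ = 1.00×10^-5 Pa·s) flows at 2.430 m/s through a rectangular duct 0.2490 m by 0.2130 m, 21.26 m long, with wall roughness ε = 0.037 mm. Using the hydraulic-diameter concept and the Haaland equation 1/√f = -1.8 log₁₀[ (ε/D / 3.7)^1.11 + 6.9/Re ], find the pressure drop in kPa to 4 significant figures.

Hydraulic diameter D_h = 4A/P = 4·(0.249·0.213)/(2·(0.249+0.213)) = 0.2121/0.924 = 0.2296 m.
Re = ρVD_h/μ = 0.6552·2.43·0.2296/1e-05 = 3.656e+04.
ε/D_h = 3.7e-05/0.2296 = 0.000161; Haaland gives 1/√f = -1.8 log₁₀[1.44e-05+0.000189] = 6.646, so f = 0.02264.
ΔP = f(L/D_h)(ρV²/2) = 0.02264·21.26/0.2296·1.934 = 4.056 Pa.
ΔP = 0.004056 kPa.

ΔP ≈ 0.004056 kPa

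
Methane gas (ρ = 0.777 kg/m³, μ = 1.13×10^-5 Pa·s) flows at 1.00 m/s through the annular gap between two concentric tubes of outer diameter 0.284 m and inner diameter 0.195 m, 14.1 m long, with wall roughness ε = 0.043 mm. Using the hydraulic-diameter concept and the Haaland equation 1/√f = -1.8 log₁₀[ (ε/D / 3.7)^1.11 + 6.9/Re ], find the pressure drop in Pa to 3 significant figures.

Hydraulic diameter D_h = 4A/P = D_o - D_i = 0.284 - 0.195 = 0.089 m.
Re = ρVD_h/μ = 0.777·1·0.089/1.13e-05 = 6120.
ε/D_h = 4.3e-05/0.089 = 0.000483; Haaland gives 1/√f = -1.8 log₁₀[4.88e-05+0.00113] = 5.273, so f = 0.03596.
ΔP = f(L/D_h)(ρV²/2) = 0.03596·14.1/0.089·0.3885 = 2.214 Pa.

ΔP ≈ 2.21 Pa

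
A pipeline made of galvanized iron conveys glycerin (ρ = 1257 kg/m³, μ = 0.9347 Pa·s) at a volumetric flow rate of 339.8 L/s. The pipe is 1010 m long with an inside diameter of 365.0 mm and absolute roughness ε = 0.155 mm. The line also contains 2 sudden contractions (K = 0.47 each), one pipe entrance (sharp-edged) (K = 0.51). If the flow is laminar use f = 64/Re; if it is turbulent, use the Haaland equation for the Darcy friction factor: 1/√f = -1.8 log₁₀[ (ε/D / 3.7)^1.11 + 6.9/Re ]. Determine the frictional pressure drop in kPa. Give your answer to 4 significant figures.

Q = 339.8 L/s = 339.8/1000 = 0.3398 m³/s.
Cross-sectional area A = πD²/4 = π(0.365)²/4 = 0.1046 m²; mean velocity V = Q/A = 0.3398/0.1046 = 3.247 m/s.
Reynolds number Re = ρVD/μ = 1257 · 3.247 · 0.365 / 0.935 = 1594.
Re < 2300 → laminar flow, so f = 64/Re = 64/1594 = 0.04015 (the turbulent correlation is not needed).
Total minor-loss coefficient ΣK = 2·0.47 + 1·0.51 = 1.45.
ΔP = [f·L/D + ΣK]·(ρV²/2) = [0.04015·1010/0.365 + 1.45]·(1257·3.247²/2) = [111.1 + 1.45]·6628 = 7.46e+05 Pa.
ΔP = 7.46e+05 Pa = 746.0 kPa.

ΔP ≈ 746.0 kPa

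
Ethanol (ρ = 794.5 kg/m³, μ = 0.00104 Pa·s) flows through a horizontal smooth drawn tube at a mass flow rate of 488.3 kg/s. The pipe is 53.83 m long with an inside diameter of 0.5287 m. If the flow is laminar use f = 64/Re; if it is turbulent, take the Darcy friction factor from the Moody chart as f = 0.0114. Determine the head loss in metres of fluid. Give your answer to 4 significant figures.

h_f ≈ 0.4636 m

A = πD²/4 = π(0.5287)²/4 = 0.2195 m²; mean velocity V = ṁ/(ρA) = 488.3/(794.5 · 0.2195) = 2.8 m/s.
Reynolds number Re = ρVD/μ = 794.5 · 2.8 · 0.5287 / 0.00104 = 1.131e+06.
Re > 4000 → turbulent; use the Moody-chart value f = 0.0114.
Darcy-Weisbach: ΔP = f(L/D)(ρV²/2) = 0.0114·(53.83/0.5287)·(794.5·2.8²/2) = 0.0114·101.8·3113 = 3614 Pa.
Head loss h_f = ΔP/(ρg) = 3614/(794.5·9.81) = 0.4636 m.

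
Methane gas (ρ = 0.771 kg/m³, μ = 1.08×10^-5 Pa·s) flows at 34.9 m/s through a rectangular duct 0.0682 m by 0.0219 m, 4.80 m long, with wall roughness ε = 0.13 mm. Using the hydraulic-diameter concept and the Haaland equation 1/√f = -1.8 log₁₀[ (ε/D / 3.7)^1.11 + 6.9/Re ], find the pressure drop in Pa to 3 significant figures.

ΔP ≈ 2010 Pa

Hydraulic diameter D_h = 4A/P = 4·(0.0682·0.0219)/(2·(0.0682+0.0219)) = 0.005974/0.1802 = 0.03315 m.
Re = ρVD_h/μ = 0.771·34.9·0.03315/1.08e-05 = 8.26e+04.
ε/D_h = 0.00013/0.03315 = 0.00392; Haaland gives 1/√f = -1.8 log₁₀[0.000499+8.35e-05] = 5.823, so f = 0.0295.
ΔP = f(L/D_h)(ρV²/2) = 0.0295·4.8/0.03315·469.5 = 2005 Pa.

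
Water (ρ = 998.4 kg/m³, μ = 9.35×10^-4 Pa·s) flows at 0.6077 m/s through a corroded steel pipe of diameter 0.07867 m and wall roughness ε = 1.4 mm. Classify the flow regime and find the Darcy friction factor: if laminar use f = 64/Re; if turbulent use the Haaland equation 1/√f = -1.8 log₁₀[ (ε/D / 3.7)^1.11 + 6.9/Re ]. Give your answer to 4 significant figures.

Re = ρVD/μ = 998.4·0.6077·0.07867/0.000935 = 5.105e+04.
Re > 4000 → turbulent. ε/D = 0.0014/0.07867 = 0.0178; Haaland: 1/√f = -1.8 log₁₀[0.00267 + 0.000135] = 4.593, so f = 0.04741.

f ≈ 0.04741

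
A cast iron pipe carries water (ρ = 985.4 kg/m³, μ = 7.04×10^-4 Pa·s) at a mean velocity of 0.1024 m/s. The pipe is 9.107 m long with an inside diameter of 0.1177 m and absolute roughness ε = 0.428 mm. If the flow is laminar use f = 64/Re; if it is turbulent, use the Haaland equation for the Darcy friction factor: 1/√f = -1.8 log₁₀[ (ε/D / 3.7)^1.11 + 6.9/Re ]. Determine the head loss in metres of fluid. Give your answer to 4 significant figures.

Reynolds number Re = ρVD/μ = 985.4 · 0.1024 · 0.1177 / 0.000704 = 1.687e+04.
Re > 4000 → turbulent. Relative roughness ε/D = 0.000428/0.1177 = 0.00364. Haaland: 1/√f = -1.8 log₁₀[(0.00364/3.7)^1.11 + 6.9/1.687e+04] = -1.8 log₁₀[0.000459 + 0.000409] = 5.511, so f = 0.03293.
Darcy-Weisbach: ΔP = f(L/D)(ρV²/2) = 0.03293·(9.107/0.1177)·(985.4·0.1024²/2) = 0.03293·77.37·5.166 = 13.16 Pa.
Head loss h_f = ΔP/(ρg) = 13.16/(985.4·9.81) = 0.001362 m.

h_f ≈ 0.001362 m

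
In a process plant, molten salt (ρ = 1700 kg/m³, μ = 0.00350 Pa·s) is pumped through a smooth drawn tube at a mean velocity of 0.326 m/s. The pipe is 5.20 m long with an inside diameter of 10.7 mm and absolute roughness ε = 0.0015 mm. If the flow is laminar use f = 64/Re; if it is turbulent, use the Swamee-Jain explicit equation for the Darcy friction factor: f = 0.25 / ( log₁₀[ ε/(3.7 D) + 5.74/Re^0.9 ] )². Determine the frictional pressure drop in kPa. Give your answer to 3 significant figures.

Reynolds number Re = ρVD/μ = 1700 · 0.326 · 0.0107 / 0.0035 = 1694.
Re < 2300 → laminar flow, so f = 64/Re = 64/1694 = 0.03777 (the turbulent correlation is not needed).
Darcy-Weisbach: ΔP = f(L/D)(ρV²/2) = 0.03777·(5.2/0.0107)·(1700·0.326²/2) = 0.03777·486·90.33 = 1658 Pa.
ΔP = 1658 Pa = 1.66 kPa.

ΔP ≈ 1.66 kPa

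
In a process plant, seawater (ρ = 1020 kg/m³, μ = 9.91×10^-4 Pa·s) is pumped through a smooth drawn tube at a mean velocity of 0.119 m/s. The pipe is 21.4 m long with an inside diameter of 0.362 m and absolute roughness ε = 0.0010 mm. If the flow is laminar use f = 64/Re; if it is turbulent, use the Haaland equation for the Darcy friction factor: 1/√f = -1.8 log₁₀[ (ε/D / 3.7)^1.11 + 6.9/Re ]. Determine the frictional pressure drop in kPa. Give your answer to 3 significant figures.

ΔP ≈ 0.00909 kPa

Reynolds number Re = ρVD/μ = 1020 · 0.119 · 0.362 / 0.000991 = 4.434e+04.
Re > 4000 → turbulent. Relative roughness ε/D = 1e-06/0.362 = 2.76e-06. Haaland: 1/√f = -1.8 log₁₀[(2.76e-06/3.7)^1.11 + 6.9/4.434e+04] = -1.8 log₁₀[1.58e-07 + 0.000156] = 6.853, so f = 0.02129.
Darcy-Weisbach: ΔP = f(L/D)(ρV²/2) = 0.02129·(21.4/0.362)·(1020·0.119²/2) = 0.02129·59.12·7.222 = 9.09 Pa.
ΔP = 9.09 Pa = 0.00909 kPa.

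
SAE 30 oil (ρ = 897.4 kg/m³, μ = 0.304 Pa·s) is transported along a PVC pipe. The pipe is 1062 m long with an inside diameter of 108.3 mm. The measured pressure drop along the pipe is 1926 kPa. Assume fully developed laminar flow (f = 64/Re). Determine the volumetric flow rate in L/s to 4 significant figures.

Q ≈ 20.14 L/s

For laminar flow, f = 64/Re with Re = ρVD/μ, so Darcy-Weisbach reduces to ΔP = 32μLV/D². Solving for V: V = ΔP·D²/(32μL) = 1.926e+06·(0.1083)²/(32·0.304·1062) = 2.187 m/s.
Check: Re = ρVD/μ = 897.4·2.187·0.1083/0.304 = 699 < 2300, so the laminar assumption holds.
Q = V·A = 2.187·(π/4·0.1083²) = 0.02014 m³/s = 20.14 L/s.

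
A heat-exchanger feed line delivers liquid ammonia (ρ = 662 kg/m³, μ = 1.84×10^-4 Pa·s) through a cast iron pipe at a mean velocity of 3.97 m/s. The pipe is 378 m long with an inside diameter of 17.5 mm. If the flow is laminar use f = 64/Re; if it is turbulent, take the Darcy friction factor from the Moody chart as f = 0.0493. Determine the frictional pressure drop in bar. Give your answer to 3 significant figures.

Reynolds number Re = ρVD/μ = 662 · 3.97 · 0.0175 / 0.000184 = 2.5e+05.
Re > 4000 → turbulent; use the Moody-chart value f = 0.0493.
Darcy-Weisbach: ΔP = f(L/D)(ρV²/2) = 0.0493·(378/0.0175)·(662·3.97²/2) = 0.0493·2.16e+04·5217 = 5.555e+06 Pa.
ΔP = 5.555e+06 Pa = 55.6 bar.

ΔP ≈ 55.6 bar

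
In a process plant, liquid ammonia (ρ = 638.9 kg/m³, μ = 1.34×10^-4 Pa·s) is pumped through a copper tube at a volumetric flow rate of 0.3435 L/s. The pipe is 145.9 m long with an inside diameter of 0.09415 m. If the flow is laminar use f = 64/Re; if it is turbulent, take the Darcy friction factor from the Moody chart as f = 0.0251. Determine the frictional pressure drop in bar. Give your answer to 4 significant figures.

Q = 0.3435 L/s = 0.3435/1000 = 0.0003435 m³/s.
Cross-sectional area A = πD²/4 = π(0.09415)²/4 = 0.006962 m²; mean velocity V = Q/A = 0.0003435/0.006962 = 0.04934 m/s.
Reynolds number Re = ρVD/μ = 638.9 · 0.04934 · 0.09415 / 0.000134 = 2.215e+04.
Re > 4000 → turbulent; use the Moody-chart value f = 0.0251.
Darcy-Weisbach: ΔP = f(L/D)(ρV²/2) = 0.0251·(145.9/0.09415)·(638.9·0.04934²/2) = 0.0251·1550·0.7777 = 30.25 Pa.
ΔP = 30.25 Pa = 3.025×10^-4 bar.

ΔP ≈ 3.025×10^-4 bar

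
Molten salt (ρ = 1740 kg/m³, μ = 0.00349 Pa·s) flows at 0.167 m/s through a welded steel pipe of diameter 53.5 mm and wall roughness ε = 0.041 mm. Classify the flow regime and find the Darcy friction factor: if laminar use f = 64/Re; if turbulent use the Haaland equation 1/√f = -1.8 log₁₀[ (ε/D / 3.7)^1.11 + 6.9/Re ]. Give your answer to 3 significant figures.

f ≈ 0.0397

Re = ρVD/μ = 1740·0.167·0.0535/0.00349 = 4454.
Re > 4000 → turbulent. ε/D = 4.1e-05/0.0535 = 0.000766; Haaland: 1/√f = -1.8 log₁₀[8.15e-05 + 0.00155] = 5.018, so f = 0.03972.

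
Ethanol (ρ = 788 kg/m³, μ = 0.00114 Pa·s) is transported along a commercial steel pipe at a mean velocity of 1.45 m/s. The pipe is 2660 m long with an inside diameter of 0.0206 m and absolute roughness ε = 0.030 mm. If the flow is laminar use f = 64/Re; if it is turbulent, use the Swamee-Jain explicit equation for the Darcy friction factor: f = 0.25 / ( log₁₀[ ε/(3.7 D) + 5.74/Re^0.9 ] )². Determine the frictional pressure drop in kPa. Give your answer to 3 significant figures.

Reynolds number Re = ρVD/μ = 788 · 1.45 · 0.0206 / 0.00114 = 2.065e+04.
Re > 4000 → turbulent. Relative roughness ε/D = 3e-05/0.0206 = 0.00146. Swamee-Jain: f = 0.25/(log₁₀[0.00146/3.7 + 5.74/2.065e+04^0.9])² = 0.25/(log₁₀[0.000394 + 0.000751])² = 0.25/(-2.941)² = 0.0289.
Darcy-Weisbach: ΔP = f(L/D)(ρV²/2) = 0.0289·(2660/0.0206)·(788·1.45²/2) = 0.0289·1.291e+05·828.4 = 3.091e+06 Pa.
ΔP = 3.091e+06 Pa = 3090 kPa.

ΔP ≈ 3090 kPa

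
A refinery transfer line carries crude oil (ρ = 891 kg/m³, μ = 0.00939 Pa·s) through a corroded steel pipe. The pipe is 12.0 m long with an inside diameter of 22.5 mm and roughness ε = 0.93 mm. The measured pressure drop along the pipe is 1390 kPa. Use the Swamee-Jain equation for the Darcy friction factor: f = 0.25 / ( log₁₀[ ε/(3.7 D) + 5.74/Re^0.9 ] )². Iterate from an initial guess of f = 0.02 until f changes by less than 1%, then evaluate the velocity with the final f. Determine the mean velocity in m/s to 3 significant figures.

V ≈ 9.30 m/s

Rearranging Darcy-Weisbach: V = √(2·ΔP·D/(f·L·ρ)). With ε/D = 0.00093/0.0225 = 0.0413, iterate starting from f = 0.02:
  f = 0.02 → V = √(2·1.39e+06·0.0225/(0.02·12·891)) = 17.1 m/s; Re = ρVD/μ = 3.651e+04; f → 0.06679
  f = 0.06679 → V = 9.359 m/s; Re = 1.998e+04; f → 0.06762
  f = 0.06762 → V = 9.302 m/s; Re = 1.986e+04; f → 0.06763
Converged (Δf/f < 1%). With the final f = 0.06763: V = √(2·1.39e+06·0.0225/(0.06763·12·891)) = 9.301 m/s.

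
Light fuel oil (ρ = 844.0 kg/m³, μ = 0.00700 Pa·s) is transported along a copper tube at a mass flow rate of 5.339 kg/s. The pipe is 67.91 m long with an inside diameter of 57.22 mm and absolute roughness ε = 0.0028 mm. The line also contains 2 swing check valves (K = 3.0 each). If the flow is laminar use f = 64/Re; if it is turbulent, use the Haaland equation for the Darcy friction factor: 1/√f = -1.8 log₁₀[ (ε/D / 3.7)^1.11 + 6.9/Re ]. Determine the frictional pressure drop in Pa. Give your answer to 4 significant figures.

ΔP ≈ 96880 Pa

A = πD²/4 = π(0.05722)²/4 = 0.002571 m²; mean velocity V = ṁ/(ρA) = 5.339/(844 · 0.002571) = 2.46 m/s.
Reynolds number Re = ρVD/μ = 844 · 2.46 · 0.05722 / 0.007 = 1.697e+04.
Re > 4000 → turbulent. Relative roughness ε/D = 2.8e-06/0.05722 = 4.89e-05. Haaland: 1/√f = -1.8 log₁₀[(4.89e-05/3.7)^1.11 + 6.9/1.697e+04] = -1.8 log₁₀[3.84e-06 + 0.000407] = 6.096, so f = 0.02691.
Total minor-loss coefficient ΣK = 2·3 = 6.
ΔP = [f·L/D + ΣK]·(ρV²/2) = [0.02691·67.91/0.05722 + 6]·(844·2.46²/2) = [31.93 + 6]·2554 = 9.688e+04 Pa.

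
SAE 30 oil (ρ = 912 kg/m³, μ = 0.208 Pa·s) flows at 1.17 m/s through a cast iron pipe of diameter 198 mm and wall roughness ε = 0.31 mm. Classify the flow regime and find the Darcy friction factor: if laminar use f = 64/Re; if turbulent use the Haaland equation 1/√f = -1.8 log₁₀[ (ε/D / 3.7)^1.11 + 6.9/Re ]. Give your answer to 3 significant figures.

f ≈ 0.0630

Re = ρVD/μ = 912·1.17·0.198/0.208 = 1016.
Re < 2300 → laminar, so f = 64/Re = 0.06301 (roughness is irrelevant in laminar flow).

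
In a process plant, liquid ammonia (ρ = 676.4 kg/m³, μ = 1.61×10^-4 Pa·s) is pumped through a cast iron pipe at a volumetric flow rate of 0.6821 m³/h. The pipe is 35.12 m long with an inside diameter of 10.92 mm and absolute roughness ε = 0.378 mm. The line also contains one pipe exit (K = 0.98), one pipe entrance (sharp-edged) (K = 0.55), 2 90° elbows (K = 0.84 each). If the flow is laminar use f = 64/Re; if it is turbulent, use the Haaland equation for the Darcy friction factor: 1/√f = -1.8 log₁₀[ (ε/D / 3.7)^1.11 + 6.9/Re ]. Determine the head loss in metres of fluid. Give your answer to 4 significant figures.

h_f ≈ 41.70 m

Q = 0.6821 m³/h = 0.6821/3600 = 0.0001895 m³/s.
Cross-sectional area A = πD²/4 = π(0.01092)²/4 = 9.366e-05 m²; mean velocity V = Q/A = 0.0001895/9.366e-05 = 2.023 m/s.
Reynolds number Re = ρVD/μ = 676.4 · 2.023 · 0.01092 / 0.000161 = 9.281e+04.
Re > 4000 → turbulent. Relative roughness ε/D = 0.000378/0.01092 = 0.0346. Haaland: 1/√f = -1.8 log₁₀[(0.0346/3.7)^1.11 + 6.9/9.281e+04] = -1.8 log₁₀[0.0056 + 7.43e-05] = 4.043, so f = 0.06116.
Total minor-loss coefficient ΣK = 1·0.98 + 1·0.55 + 2·0.84 = 3.21.
ΔP = [f·L/D + ΣK]·(ρV²/2) = [0.06116·35.12/0.01092 + 3.21]·(676.4·2.023²/2) = [196.7 + 3.21]·1384 = 2.767e+05 Pa.
Head loss h_f = ΔP/(ρg) = 2.767e+05/(676.4·9.81) = 41.70 m.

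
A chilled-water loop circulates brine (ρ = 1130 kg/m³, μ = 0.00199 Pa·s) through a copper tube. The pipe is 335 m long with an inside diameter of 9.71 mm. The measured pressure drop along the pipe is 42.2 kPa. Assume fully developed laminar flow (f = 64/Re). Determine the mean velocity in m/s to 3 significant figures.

V ≈ 0.187 m/s

For laminar flow, f = 64/Re with Re = ρVD/μ, so Darcy-Weisbach reduces to ΔP = 32μLV/D². Solving for V: V = ΔP·D²/(32μL) = 4.22e+04·(0.00971)²/(32·0.00199·335) = 0.1865 m/s.
Check: Re = ρVD/μ = 1130·0.1865·0.00971/0.00199 = 1028 < 2300, so the laminar assumption holds.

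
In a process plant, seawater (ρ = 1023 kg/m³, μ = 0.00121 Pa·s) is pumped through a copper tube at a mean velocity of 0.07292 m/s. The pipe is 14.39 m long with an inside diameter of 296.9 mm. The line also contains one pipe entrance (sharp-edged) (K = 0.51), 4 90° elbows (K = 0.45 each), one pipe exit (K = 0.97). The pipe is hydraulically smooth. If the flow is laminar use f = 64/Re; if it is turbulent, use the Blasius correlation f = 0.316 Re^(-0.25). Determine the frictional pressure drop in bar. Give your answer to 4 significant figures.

Reynolds number Re = ρVD/μ = 1023 · 0.07292 · 0.2969 / 0.00121 = 1.83e+04.
Re > 4000 → turbulent. Smooth-pipe (Blasius): f = 0.316 Re^(-0.25) = 0.316/(1.83e+04)^0.25 = 0.02717.
Total minor-loss coefficient ΣK = 1·0.51 + 4·0.45 + 1·0.97 = 3.28.
ΔP = [f·L/D + ΣK]·(ρV²/2) = [0.02717·14.39/0.2969 + 3.28]·(1023·0.07292²/2) = [1.317 + 3.28]·2.72 = 12.5 Pa.
ΔP = 12.5 Pa = 1.250×10^-4 bar.

ΔP ≈ 1.250×10^-4 bar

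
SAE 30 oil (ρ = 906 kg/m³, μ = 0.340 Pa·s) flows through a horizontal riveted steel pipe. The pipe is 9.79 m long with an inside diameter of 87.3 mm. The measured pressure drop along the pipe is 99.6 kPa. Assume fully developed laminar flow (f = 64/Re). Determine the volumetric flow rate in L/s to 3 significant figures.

For laminar flow, f = 64/Re with Re = ρVD/μ, so Darcy-Weisbach reduces to ΔP = 32μLV/D². Solving for V: V = ΔP·D²/(32μL) = 9.96e+04·(0.0873)²/(32·0.34·9.79) = 7.126 m/s.
Check: Re = ρVD/μ = 906·7.126·0.0873/0.34 = 1658 < 2300, so the laminar assumption holds.
Q = V·A = 7.126·(π/4·0.0873²) = 0.04266 m³/s = 42.7 L/s.

Q ≈ 42.7 L/s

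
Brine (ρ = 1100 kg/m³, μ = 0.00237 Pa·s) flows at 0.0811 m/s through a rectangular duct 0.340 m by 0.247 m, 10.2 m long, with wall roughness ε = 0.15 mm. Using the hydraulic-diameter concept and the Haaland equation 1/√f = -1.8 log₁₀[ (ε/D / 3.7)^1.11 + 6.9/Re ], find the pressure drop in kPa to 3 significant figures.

ΔP ≈ 0.00399 kPa

Hydraulic diameter D_h = 4A/P = 4·(0.34·0.247)/(2·(0.34+0.247)) = 0.3359/1.174 = 0.2861 m.
Re = ρVD_h/μ = 1100·0.0811·0.2861/0.00237 = 1.077e+04.
ε/D_h = 0.00015/0.2861 = 0.000524; Haaland gives 1/√f = -1.8 log₁₀[5.35e-05+0.000641] = 5.685, so f = 0.03094.
ΔP = f(L/D_h)(ρV²/2) = 0.03094·10.2/0.2861·3.617 = 3.989 Pa.
ΔP = 0.00399 kPa.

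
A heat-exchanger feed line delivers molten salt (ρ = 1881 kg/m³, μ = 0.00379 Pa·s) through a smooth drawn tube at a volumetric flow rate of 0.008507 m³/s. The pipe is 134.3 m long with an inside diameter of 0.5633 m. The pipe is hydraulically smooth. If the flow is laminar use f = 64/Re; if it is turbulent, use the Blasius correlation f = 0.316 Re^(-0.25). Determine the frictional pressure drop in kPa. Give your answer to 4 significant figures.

ΔP ≈ 0.008354 kPa

Cross-sectional area A = πD²/4 = π(0.5633)²/4 = 0.2492 m²; mean velocity V = Q/A = 0.008507/0.2492 = 0.03414 m/s.
Reynolds number Re = ρVD/μ = 1881 · 0.03414 · 0.5633 / 0.00379 = 9543.
Re > 4000 → turbulent. Smooth-pipe (Blasius): f = 0.316 Re^(-0.25) = 0.316/(9543)^0.25 = 0.03197.
Darcy-Weisbach: ΔP = f(L/D)(ρV²/2) = 0.03197·(134.3/0.5633)·(1881·0.03414²/2) = 0.03197·238.4·1.096 = 8.354 Pa.
ΔP = 8.354 Pa = 0.008354 kPa.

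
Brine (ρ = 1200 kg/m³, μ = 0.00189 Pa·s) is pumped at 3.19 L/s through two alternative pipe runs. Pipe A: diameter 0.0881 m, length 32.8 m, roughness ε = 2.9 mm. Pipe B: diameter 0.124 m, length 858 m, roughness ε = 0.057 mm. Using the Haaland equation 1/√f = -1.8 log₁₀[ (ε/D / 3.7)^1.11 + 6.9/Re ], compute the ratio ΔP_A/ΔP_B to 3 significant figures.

ΔP_A/ΔP_B ≈ 0.485

Pipe A: V = Q/A = 0.00319/0.006096 = 0.5233 m/s; Re = 2.927e+04; ε/D = 0.0329; Haaland → f = 0.06057; ΔP_A = f(L/D)(ρV²/2) = 3705 Pa.
Pipe B: V = Q/A = 0.00319/0.01208 = 0.2642 m/s; Re = 2.08e+04; ε/D = 0.00046; Haaland → f = 0.02635; ΔP_B = f(L/D)(ρV²/2) = 7633 Pa.
ΔP_A/ΔP_B = 3705/7633 = 0.485.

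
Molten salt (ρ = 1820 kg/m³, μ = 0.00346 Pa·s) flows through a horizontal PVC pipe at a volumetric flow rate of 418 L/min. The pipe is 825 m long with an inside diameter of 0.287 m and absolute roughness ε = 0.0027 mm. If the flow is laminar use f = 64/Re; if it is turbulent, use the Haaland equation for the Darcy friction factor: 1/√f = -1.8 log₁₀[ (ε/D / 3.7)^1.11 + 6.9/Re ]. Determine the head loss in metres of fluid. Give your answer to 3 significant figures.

Q = 418 L/min = 418/60000 = 0.006967 m³/s.
Cross-sectional area A = πD²/4 = π(0.287)²/4 = 0.06469 m²; mean velocity V = Q/A = 0.006967/0.06469 = 0.1077 m/s.
Reynolds number Re = ρVD/μ = 1820 · 0.1077 · 0.287 / 0.00346 = 1.626e+04.
Re > 4000 → turbulent. Relative roughness ε/D = 2.7e-06/0.287 = 9.41e-06. Haaland: 1/√f = -1.8 log₁₀[(9.41e-06/3.7)^1.11 + 6.9/1.626e+04] = -1.8 log₁₀[6.16e-07 + 0.000424] = 6.069, so f = 0.02715.
Darcy-Weisbach: ΔP = f(L/D)(ρV²/2) = 0.02715·(825/0.287)·(1820·0.1077²/2) = 0.02715·2875·10.55 = 823.7 Pa.
Head loss h_f = ΔP/(ρg) = 823.7/(1820·9.81) = 0.0461 m.

h_f ≈ 0.0461 m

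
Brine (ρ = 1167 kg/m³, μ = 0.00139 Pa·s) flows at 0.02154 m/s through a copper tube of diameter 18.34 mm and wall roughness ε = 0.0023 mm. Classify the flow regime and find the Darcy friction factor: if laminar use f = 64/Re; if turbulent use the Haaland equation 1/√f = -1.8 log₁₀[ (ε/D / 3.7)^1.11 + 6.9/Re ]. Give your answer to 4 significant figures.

f ≈ 0.1930

Re = ρVD/μ = 1167·0.02154·0.01834/0.00139 = 331.7.
Re < 2300 → laminar, so f = 64/Re = 0.193 (roughness is irrelevant in laminar flow).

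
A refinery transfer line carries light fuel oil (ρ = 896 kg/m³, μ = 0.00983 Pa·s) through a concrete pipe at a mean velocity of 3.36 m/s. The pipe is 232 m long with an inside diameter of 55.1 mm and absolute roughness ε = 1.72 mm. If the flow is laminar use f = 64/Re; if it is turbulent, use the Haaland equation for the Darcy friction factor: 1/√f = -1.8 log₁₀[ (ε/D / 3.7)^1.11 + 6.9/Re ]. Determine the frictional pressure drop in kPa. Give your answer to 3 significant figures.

Reynolds number Re = ρVD/μ = 896 · 3.36 · 0.0551 / 0.00983 = 1.688e+04.
Re > 4000 → turbulent. Relative roughness ε/D = 0.00172/0.0551 = 0.0312. Haaland: 1/√f = -1.8 log₁₀[(0.0312/3.7)^1.11 + 6.9/1.688e+04] = -1.8 log₁₀[0.00499 + 0.000409] = 4.082, so f = 0.06002.
Darcy-Weisbach: ΔP = f(L/D)(ρV²/2) = 0.06002·(232/0.0551)·(896·3.36²/2) = 0.06002·4211·5058 = 1.278e+06 Pa.
ΔP = 1.278e+06 Pa = 1280 kPa.

ΔP ≈ 1280 kPa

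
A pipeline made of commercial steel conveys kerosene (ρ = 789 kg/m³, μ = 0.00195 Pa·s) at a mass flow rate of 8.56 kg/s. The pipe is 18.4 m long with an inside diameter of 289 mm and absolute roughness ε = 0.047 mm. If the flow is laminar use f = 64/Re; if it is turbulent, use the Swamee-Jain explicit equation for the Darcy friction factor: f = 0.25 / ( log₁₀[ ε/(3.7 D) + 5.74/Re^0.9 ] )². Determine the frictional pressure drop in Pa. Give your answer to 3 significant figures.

ΔP ≈ 18.2 Pa

A = πD²/4 = π(0.289)²/4 = 0.0656 m²; mean velocity V = ṁ/(ρA) = 8.56/(789 · 0.0656) = 0.1654 m/s.
Reynolds number Re = ρVD/μ = 789 · 0.1654 · 0.289 / 0.00195 = 1.934e+04.
Re > 4000 → turbulent. Relative roughness ε/D = 4.7e-05/0.289 = 0.000163. Swamee-Jain: f = 0.25/(log₁₀[0.000163/3.7 + 5.74/1.934e+04^0.9])² = 0.25/(log₁₀[4.4e-05 + 0.000796])² = 0.25/(-3.076)² = 0.02643.
Darcy-Weisbach: ΔP = f(L/D)(ρV²/2) = 0.02643·(18.4/0.289)·(789·0.1654²/2) = 0.02643·63.67·10.79 = 18.16 Pa.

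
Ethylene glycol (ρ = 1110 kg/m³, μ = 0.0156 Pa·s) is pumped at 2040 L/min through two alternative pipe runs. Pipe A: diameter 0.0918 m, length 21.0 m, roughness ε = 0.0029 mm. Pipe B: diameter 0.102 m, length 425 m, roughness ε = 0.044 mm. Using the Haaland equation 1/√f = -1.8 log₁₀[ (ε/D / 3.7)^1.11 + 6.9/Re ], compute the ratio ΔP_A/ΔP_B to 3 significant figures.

Pipe A: V = Q/A = 0.034/0.006619 = 5.137 m/s; Re = 3.355e+04; ε/D = 3.16e-05; Haaland → f = 0.02277; ΔP_A = f(L/D)(ρV²/2) = 7.627e+04 Pa.
Pipe B: V = Q/A = 0.034/0.008171 = 4.161 m/s; Re = 3.02e+04; ε/D = 0.000431; Haaland → f = 0.02427; ΔP_B = f(L/D)(ρV²/2) = 9.717e+05 Pa.
ΔP_A/ΔP_B = 7.627e+04/9.717e+05 = 0.0785.

ΔP_A/ΔP_B ≈ 0.0785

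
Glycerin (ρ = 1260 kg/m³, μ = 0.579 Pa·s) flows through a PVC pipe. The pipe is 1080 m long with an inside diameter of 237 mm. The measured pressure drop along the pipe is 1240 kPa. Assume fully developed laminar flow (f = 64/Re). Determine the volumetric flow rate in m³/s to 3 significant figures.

Q ≈ 0.154 m³/s

For laminar flow, f = 64/Re with Re = ρVD/μ, so Darcy-Weisbach reduces to ΔP = 32μLV/D². Solving for V: V = ΔP·D²/(32μL) = 1.24e+06·(0.237)²/(32·0.579·1080) = 3.481 m/s.
Check: Re = ρVD/μ = 1260·3.481·0.237/0.579 = 1795 < 2300, so the laminar assumption holds.
Q = V·A = 3.481·(π/4·0.237²) = 0.1536 m³/s = 0.154 m³/s.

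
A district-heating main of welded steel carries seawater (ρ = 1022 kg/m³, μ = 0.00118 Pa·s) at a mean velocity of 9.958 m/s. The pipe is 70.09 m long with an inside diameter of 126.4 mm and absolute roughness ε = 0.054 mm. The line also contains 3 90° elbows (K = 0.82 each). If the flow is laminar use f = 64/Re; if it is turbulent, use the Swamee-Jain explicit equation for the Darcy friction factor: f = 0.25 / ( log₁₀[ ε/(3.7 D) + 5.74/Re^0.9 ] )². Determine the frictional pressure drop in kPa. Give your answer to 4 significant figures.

Reynolds number Re = ρVD/μ = 1022 · 9.958 · 0.1264 / 0.00118 = 1.09e+06.
Re > 4000 → turbulent. Relative roughness ε/D = 5.4e-05/0.1264 = 0.000427. Swamee-Jain: f = 0.25/(log₁₀[0.000427/3.7 + 5.74/1.09e+06^0.9])² = 0.25/(log₁₀[0.000115 + 2.11e-05])² = 0.25/(-3.865)² = 0.01674.
Total minor-loss coefficient ΣK = 3·0.82 = 2.46.
ΔP = [f·L/D + ΣK]·(ρV²/2) = [0.01674·70.09/0.1264 + 2.46]·(1022·9.958²/2) = [9.282 + 2.46]·5.067e+04 = 5.95e+05 Pa.
ΔP = 5.95e+05 Pa = 595.0 kPa.

ΔP ≈ 595.0 kPa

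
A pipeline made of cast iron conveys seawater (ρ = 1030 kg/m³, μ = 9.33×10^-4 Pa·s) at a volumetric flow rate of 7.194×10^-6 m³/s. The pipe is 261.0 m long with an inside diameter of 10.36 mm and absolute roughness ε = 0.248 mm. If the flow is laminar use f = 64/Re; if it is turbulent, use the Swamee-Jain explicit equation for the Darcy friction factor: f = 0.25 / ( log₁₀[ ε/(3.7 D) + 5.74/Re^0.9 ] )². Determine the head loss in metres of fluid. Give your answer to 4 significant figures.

h_f ≈ 0.6132 m

Cross-sectional area A = πD²/4 = π(0.01036)²/4 = 8.43e-05 m²; mean velocity V = Q/A = 7.194e-06/8.43e-05 = 0.08534 m/s.
Reynolds number Re = ρVD/μ = 1030 · 0.08534 · 0.01036 / 0.000933 = 976.1.
Re < 2300 → laminar flow, so f = 64/Re = 64/976.1 = 0.06557 (the turbulent correlation is not needed).
Darcy-Weisbach: ΔP = f(L/D)(ρV²/2) = 0.06557·(261/0.01036)·(1030·0.08534²/2) = 0.06557·2.519e+04·3.751 = 6196 Pa.
Head loss h_f = ΔP/(ρg) = 6196/(1030·9.81) = 0.6132 m.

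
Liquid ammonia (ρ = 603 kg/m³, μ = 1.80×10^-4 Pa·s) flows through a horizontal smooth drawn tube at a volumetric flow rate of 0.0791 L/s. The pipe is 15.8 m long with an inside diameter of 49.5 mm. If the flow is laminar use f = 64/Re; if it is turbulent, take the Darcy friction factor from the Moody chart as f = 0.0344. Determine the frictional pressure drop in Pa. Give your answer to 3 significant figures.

ΔP ≈ 5.59 Pa

Q = 0.0791 L/s = 0.0791/1000 = 7.91e-05 m³/s.
Cross-sectional area A = πD²/4 = π(0.0495)²/4 = 0.001924 m²; mean velocity V = Q/A = 7.91e-05/0.001924 = 0.0411 m/s.
Reynolds number Re = ρVD/μ = 603 · 0.0411 · 0.0495 / 0.00018 = 6816.
Re > 4000 → turbulent; use the Moody-chart value f = 0.0344.
Darcy-Weisbach: ΔP = f(L/D)(ρV²/2) = 0.0344·(15.8/0.0495)·(603·0.0411²/2) = 0.0344·319.2·0.5094 = 5.593 Pa.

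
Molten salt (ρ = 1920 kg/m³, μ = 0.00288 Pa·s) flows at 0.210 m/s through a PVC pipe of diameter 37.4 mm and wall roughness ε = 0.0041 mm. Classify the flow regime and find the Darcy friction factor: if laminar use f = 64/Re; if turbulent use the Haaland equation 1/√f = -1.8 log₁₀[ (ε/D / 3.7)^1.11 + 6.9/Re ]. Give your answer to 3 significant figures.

Re = ρVD/μ = 1920·0.21·0.0374/0.00288 = 5236.
Re > 4000 → turbulent. ε/D = 4.1e-06/0.0374 = 0.00011; Haaland: 1/√f = -1.8 log₁₀[9.41e-06 + 0.00132] = 5.179, so f = 0.03729.

f ≈ 0.0373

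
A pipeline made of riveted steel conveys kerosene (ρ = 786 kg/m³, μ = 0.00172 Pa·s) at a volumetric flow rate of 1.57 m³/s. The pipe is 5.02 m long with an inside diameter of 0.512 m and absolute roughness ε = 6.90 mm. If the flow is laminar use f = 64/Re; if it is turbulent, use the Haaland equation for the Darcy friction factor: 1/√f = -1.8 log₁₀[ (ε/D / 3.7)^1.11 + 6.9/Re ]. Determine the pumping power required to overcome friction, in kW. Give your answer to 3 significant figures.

P ≈ 14.8 kW

Cross-sectional area A = πD²/4 = π(0.512)²/4 = 0.2059 m²; mean velocity V = Q/A = 1.57/0.2059 = 7.626 m/s.
Reynolds number Re = ρVD/μ = 786 · 7.626 · 0.512 / 0.00172 = 1.784e+06.
Re > 4000 → turbulent. Relative roughness ε/D = 0.0069/0.512 = 0.0135. Haaland: 1/√f = -1.8 log₁₀[(0.0135/3.7)^1.11 + 6.9/1.784e+06] = -1.8 log₁₀[0.00196 + 3.87e-06] = 4.871, so f = 0.04215.
Darcy-Weisbach: ΔP = f(L/D)(ρV²/2) = 0.04215·(5.02/0.512)·(786·7.626²/2) = 0.04215·9.805·2.285e+04 = 9444 Pa.
Pumping power P = QΔP = 1.57·9444 = 14830 W = 14.8 kW.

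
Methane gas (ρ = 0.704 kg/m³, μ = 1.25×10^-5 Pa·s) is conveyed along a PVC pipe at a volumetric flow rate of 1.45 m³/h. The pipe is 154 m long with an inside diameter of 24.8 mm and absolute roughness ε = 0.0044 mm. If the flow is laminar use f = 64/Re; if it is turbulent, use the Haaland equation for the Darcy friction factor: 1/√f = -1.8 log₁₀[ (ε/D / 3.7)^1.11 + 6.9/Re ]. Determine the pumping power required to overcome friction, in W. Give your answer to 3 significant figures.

Q = 1.45 m³/h = 1.45/3600 = 0.0004028 m³/s.
Cross-sectional area A = πD²/4 = π(0.0248)²/4 = 0.0004831 m²; mean velocity V = Q/A = 0.0004028/0.0004831 = 0.8338 m/s.
Reynolds number Re = ρVD/μ = 0.704 · 0.8338 · 0.0248 / 1.25e-05 = 1165.
Re < 2300 → laminar flow, so f = 64/Re = 64/1165 = 0.05495 (the turbulent correlation is not needed).
Darcy-Weisbach: ΔP = f(L/D)(ρV²/2) = 0.05495·(154/0.0248)·(0.704·0.8338²/2) = 0.05495·6210·0.2447 = 83.51 Pa.
Pumping power P = QΔP = 0.0004028·83.51 = 0.03364 W = 0.0336 W.

P ≈ 0.0336 W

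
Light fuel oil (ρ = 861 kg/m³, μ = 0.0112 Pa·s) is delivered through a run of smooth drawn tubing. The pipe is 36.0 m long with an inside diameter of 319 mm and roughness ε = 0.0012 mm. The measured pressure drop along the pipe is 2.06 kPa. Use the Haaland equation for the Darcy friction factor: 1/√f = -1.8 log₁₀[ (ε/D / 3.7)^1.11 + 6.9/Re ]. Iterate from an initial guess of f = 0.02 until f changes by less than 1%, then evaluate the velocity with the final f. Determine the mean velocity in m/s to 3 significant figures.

Rearranging Darcy-Weisbach: V = √(2·ΔP·D/(f·L·ρ)). With ε/D = 1.2e-06/0.319 = 3.76e-06, iterate starting from f = 0.02:
  f = 0.02 → V = √(2·2060·0.319/(0.02·36·861)) = 1.456 m/s; Re = ρVD/μ = 3.571e+04; f → 0.02238
  f = 0.02238 → V = 1.376 m/s; Re = 3.375e+04; f → 0.02268
  f = 0.02268 → V = 1.367 m/s; Re = 3.353e+04; f → 0.02272
Converged (Δf/f < 1%). With the final f = 0.02272: V = √(2·2060·0.319/(0.02272·36·861)) = 1.366 m/s.

V ≈ 1.37 m/s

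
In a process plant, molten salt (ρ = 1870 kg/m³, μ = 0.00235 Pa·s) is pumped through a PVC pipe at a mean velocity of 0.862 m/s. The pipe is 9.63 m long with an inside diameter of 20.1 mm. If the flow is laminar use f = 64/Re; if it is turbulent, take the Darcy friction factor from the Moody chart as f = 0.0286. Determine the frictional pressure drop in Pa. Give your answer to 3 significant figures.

ΔP ≈ 9520 Pa

Reynolds number Re = ρVD/μ = 1870 · 0.862 · 0.0201 / 0.00235 = 1.379e+04.
Re > 4000 → turbulent; use the Moody-chart value f = 0.0286.
Darcy-Weisbach: ΔP = f(L/D)(ρV²/2) = 0.0286·(9.63/0.0201)·(1870·0.862²/2) = 0.0286·479.1·694.7 = 9520 Pa.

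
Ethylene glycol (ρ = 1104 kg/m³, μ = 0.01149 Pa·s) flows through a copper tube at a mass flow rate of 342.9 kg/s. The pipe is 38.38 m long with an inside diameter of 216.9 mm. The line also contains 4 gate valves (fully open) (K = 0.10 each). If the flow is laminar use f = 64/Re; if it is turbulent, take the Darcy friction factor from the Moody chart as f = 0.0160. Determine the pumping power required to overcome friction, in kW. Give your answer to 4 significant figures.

A = πD²/4 = π(0.2169)²/4 = 0.03695 m²; mean velocity V = ṁ/(ρA) = 342.9/(1104 · 0.03695) = 8.406 m/s.
Reynolds number Re = ρVD/μ = 1104 · 8.406 · 0.2169 / 0.0115 = 1.752e+05.
Re > 4000 → turbulent; use the Moody-chart value f = 0.0160.
Total minor-loss coefficient ΣK = 4·0.1 = 0.4.
ΔP = [f·L/D + ΣK]·(ρV²/2) = [0.016·38.38/0.2169 + 0.4]·(1104·8.406²/2) = [2.831 + 0.4]·3.9e+04 = 1.26e+05 Pa.
Q = ṁ/ρ = 342.9/1104 = 0.3106 m³/s.
Pumping power P = QΔP = 0.3106·1.26e+05 = 39145 W = 39.14 kW.

P ≈ 39.14 kW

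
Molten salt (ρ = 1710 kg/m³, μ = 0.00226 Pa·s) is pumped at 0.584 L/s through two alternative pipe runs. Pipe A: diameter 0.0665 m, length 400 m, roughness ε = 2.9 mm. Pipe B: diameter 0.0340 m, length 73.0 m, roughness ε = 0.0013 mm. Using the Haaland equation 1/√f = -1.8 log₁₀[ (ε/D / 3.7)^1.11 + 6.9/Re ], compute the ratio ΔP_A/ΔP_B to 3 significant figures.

ΔP_A/ΔP_B ≈ 0.498

Pipe A: V = Q/A = 0.000584/0.003473 = 0.1681 m/s; Re = 8460; ε/D = 0.0436; Haaland → f = 0.07036; ΔP_A = f(L/D)(ρV²/2) = 1.023e+04 Pa.
Pipe B: V = Q/A = 0.000584/0.0009079 = 0.6432 m/s; Re = 1.655e+04; ε/D = 3.82e-05; Haaland → f = 0.02707; ΔP_B = f(L/D)(ρV²/2) = 2.056e+04 Pa.
ΔP_A/ΔP_B = 1.023e+04/2.056e+04 = 0.498.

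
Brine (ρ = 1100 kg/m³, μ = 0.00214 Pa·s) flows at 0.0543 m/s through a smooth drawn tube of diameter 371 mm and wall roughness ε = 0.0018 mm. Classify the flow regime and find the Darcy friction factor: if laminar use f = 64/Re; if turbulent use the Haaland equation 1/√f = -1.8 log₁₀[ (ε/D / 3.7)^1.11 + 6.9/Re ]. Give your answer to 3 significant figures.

Re = ρVD/μ = 1100·0.0543·0.371/0.00214 = 1.036e+04.
Re > 4000 → turbulent. ε/D = 1.8e-06/0.371 = 4.85e-06; Haaland: 1/√f = -1.8 log₁₀[2.96e-07 + 0.000666] = 5.717, so f = 0.0306.

f ≈ 0.0306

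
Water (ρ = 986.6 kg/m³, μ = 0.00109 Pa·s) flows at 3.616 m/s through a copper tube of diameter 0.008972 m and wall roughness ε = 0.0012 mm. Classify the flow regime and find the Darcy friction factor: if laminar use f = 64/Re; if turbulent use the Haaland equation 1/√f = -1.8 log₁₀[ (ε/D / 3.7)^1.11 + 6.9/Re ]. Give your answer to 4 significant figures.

f ≈ 0.02371

Re = ρVD/μ = 986.6·3.616·0.008972/0.00109 = 2.937e+04.
Re > 4000 → turbulent. ε/D = 1.2e-06/0.008972 = 0.000134; Haaland: 1/√f = -1.8 log₁₀[1.17e-05 + 0.000235] = 6.494, so f = 0.02371.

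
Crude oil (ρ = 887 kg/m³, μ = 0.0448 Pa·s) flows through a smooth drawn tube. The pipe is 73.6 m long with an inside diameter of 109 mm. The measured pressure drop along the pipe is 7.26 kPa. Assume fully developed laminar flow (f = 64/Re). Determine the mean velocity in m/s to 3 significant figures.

For laminar flow, f = 64/Re with Re = ρVD/μ, so Darcy-Weisbach reduces to ΔP = 32μLV/D². Solving for V: V = ΔP·D²/(32μL) = 7260·(0.109)²/(32·0.0448·73.6) = 0.8175 m/s.
Check: Re = ρVD/μ = 887·0.8175·0.109/0.0448 = 1764 < 2300, so the laminar assumption holds.

V ≈ 0.817 m/s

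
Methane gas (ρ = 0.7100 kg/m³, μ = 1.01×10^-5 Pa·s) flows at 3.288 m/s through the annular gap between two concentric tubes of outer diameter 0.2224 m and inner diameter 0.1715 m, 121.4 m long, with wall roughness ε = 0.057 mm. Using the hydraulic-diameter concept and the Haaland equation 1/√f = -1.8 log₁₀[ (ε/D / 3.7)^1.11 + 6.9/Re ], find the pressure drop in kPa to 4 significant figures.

Hydraulic diameter D_h = 4A/P = D_o - D_i = 0.2224 - 0.1715 = 0.0509 m.
Re = ρVD_h/μ = 0.71·3.288·0.0509/1.01e-05 = 1.176e+04.
ε/D_h = 5.7e-05/0.0509 = 0.00112; Haaland gives 1/√f = -1.8 log₁₀[0.000124+0.000586] = 5.667, so f = 0.03114.
ΔP = f(L/D_h)(ρV²/2) = 0.03114·121.4/0.0509·3.838 = 285 Pa.
ΔP = 0.2850 kPa.

ΔP ≈ 0.2850 kPa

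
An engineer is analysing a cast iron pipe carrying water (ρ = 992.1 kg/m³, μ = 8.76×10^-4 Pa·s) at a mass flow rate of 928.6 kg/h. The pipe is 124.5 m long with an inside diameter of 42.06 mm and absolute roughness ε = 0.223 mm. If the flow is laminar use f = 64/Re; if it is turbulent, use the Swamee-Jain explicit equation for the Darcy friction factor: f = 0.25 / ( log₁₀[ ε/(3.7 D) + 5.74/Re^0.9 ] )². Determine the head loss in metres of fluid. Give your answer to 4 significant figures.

h_f ≈ 0.2083 m

ṁ = 928.6 kg/h = 928.6/3600 = 0.2579 kg/s.
A = πD²/4 = π(0.04206)²/4 = 0.001389 m²; mean velocity V = ṁ/(ρA) = 0.2579/(992.1 · 0.001389) = 0.1871 m/s.
Reynolds number Re = ρVD/μ = 992.1 · 0.1871 · 0.04206 / 0.000876 = 8914.
Re > 4000 → turbulent. Relative roughness ε/D = 0.000223/0.04206 = 0.0053. Swamee-Jain: f = 0.25/(log₁₀[0.0053/3.7 + 5.74/8914^0.9])² = 0.25/(log₁₀[0.00143 + 0.0016])² = 0.25/(-2.518)² = 0.03942.
Darcy-Weisbach: ΔP = f(L/D)(ρV²/2) = 0.03942·(124.5/0.04206)·(992.1·0.1871²/2) = 0.03942·2960·17.37 = 2027 Pa.
Head loss h_f = ΔP/(ρg) = 2027/(992.1·9.81) = 0.2083 m.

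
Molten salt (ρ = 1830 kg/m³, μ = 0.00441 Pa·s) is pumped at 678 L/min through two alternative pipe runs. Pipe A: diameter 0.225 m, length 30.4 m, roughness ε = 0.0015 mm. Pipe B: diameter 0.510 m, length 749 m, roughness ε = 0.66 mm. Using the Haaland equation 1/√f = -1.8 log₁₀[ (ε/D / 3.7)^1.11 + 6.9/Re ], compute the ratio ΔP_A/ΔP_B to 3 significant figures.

ΔP_A/ΔP_B ≈ 1.86

Pipe A: V = Q/A = 0.0113/0.03976 = 0.2842 m/s; Re = 2.653e+04; ε/D = 6.67e-06; Haaland → f = 0.02402; ΔP_A = f(L/D)(ρV²/2) = 239.9 Pa.
Pipe B: V = Q/A = 0.0113/0.2043 = 0.05532 m/s; Re = 1.171e+04; ε/D = 0.00129; Haaland → f = 0.03143; ΔP_B = f(L/D)(ρV²/2) = 129.2 Pa.
ΔP_A/ΔP_B = 239.9/129.2 = 1.86.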